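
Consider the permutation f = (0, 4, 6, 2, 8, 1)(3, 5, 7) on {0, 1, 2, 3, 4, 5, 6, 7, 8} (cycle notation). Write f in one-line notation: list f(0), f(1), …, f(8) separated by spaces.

4 0 8 5 6 7 2 3 1

Image by image: 0↦4, 1↦0, 2↦8, 3↦5, 4↦6, 5↦7, 6↦2, 7↦3, 8↦1.
Listing these in domain order gives 4 0 8 5 6 7 2 3 1.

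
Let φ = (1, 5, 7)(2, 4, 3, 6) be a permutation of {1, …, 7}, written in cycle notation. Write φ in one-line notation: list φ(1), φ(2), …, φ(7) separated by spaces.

5 4 6 3 7 2 1

Each element maps to the next entry in its cycle (wrapping to the front): 1↦5, 2↦4, 3↦6, 4↦3, 5↦7, 6↦2, 7↦1.
So the one-line form is 5 4 6 3 7 2 1.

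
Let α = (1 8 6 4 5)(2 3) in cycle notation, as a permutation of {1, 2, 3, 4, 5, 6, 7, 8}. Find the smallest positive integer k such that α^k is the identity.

10

The disjoint cycles have lengths 5, 2, 1.
The order of α is the least common multiple of its cycle lengths: lcm(5, 2) = 10.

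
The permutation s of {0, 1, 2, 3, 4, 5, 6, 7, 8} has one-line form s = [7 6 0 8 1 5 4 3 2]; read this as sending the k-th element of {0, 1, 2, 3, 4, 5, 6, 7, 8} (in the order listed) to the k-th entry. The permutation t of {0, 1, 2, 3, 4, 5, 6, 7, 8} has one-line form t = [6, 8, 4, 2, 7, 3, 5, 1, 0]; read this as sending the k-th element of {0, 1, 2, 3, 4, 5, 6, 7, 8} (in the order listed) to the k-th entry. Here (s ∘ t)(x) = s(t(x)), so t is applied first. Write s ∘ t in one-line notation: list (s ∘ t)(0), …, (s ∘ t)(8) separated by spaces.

Chase each element through t then s: 0 → 6 → 4; 1 → 8 → 2; 2 → 4 → 1; 3 → 2 → 0; 4 → 7 → 3; 5 → 3 → 8; 6 → 5 → 5; 7 → 1 → 6; 8 → 0 → 7.
So s ∘ t in one-line form is 4 2 1 0 3 8 5 6 7.

4 2 1 0 3 8 5 6 7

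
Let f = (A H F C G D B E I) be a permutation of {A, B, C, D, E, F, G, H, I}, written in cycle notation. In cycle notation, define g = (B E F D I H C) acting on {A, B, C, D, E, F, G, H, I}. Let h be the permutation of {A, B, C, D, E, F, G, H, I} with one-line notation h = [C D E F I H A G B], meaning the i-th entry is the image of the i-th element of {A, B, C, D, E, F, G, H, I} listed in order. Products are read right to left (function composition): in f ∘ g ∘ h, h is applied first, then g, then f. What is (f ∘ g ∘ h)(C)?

Chase C: h(C) = E; g(E) = F; f(F) = C. Hence (f ∘ g ∘ h)(C) = C.

C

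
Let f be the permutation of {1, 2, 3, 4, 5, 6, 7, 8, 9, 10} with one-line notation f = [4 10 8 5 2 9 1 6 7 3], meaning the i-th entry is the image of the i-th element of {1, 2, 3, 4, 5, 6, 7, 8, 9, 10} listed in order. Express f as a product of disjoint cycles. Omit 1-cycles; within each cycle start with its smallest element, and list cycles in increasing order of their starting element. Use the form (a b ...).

From 1: 1 → 4 → 5 → 2 → 10 → 3 → 8 → 6 → 9 → 7 → 1, closing the cycle (1 4 5 2 10 3 8 6 9 7).
Continuing from each remaining unvisited element yields (1 4 5 2 10 3 8 6 9 7).

(1 4 5 2 10 3 8 6 9 7)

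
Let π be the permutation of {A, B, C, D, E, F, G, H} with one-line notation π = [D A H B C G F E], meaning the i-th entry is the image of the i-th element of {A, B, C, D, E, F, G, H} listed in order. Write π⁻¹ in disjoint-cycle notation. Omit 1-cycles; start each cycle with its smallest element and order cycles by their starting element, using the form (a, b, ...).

(A, B, D)(C, E, H)(F, G)

First write π in disjoint cycles: (A, D, B)(C, H, E)(F, G).
The inverse reverses every cycle; in canonical form, π⁻¹ = (A, B, D)(C, E, H)(F, G).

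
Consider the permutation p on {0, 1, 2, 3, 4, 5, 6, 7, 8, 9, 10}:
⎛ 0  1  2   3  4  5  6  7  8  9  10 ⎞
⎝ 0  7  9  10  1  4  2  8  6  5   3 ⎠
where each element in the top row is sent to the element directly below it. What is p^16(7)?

Tracing 7 → 8 → … returns to 7 after 8 steps, so 7 lies in an 8-cycle (1 7 8 6 2 9 5 4).
On an 8-cycle, p^8 is the identity, so p^16 = p^0 there (16 ≡ 0 mod 8).
So p^16(7) = 7.

7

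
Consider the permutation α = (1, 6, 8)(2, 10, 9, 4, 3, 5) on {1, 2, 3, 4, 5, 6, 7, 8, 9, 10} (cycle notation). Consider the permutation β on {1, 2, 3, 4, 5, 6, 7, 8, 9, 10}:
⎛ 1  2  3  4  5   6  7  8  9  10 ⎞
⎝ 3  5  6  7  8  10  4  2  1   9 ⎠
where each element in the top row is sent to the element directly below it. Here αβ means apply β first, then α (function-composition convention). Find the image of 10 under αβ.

4

(αβ)(10) = α(β(10)). β(10) = 9, then α(9) = 4. So (αβ)(10) = 4.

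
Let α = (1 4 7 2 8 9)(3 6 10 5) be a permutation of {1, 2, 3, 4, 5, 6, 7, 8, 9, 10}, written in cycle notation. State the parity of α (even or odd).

even

The cycle lengths are 6, 4.
A cycle of length ℓ contributes ℓ−1 transpositions, so α is a product of 5 + 3 = 8 transpositions — even.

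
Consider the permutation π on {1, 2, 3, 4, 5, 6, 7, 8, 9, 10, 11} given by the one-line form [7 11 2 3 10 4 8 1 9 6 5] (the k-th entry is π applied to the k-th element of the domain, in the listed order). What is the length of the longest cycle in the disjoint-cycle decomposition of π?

7

Decomposing into disjoint cycles gives (1 7 8)(2 11 5 10 6 4 3); the longest has length 7.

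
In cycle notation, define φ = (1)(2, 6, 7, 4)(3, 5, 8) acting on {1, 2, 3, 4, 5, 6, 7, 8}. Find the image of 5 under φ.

8

Within (3, 5, 8), 5 ↦ 8.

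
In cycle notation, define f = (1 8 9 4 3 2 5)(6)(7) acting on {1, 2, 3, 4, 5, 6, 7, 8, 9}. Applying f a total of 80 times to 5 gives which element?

5 lies in the 7-cycle (1 8 9 4 3 2 5).
Powers repeat with period 7 on this cycle, and 80 mod 7 = 3, so f^80(5) = f^3(5).
Stepping 3 places around the cycle: 5 → 1 → 8 → 9.

9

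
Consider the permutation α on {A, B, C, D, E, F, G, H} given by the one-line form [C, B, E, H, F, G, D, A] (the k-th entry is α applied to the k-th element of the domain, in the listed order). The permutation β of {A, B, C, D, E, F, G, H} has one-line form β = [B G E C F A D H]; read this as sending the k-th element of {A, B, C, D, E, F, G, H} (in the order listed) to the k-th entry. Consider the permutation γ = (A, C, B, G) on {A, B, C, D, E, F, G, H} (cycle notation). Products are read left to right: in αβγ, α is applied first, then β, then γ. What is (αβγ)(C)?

F

(αβγ)(C) = γ(β(α(C))). α(C) = E, then β(E) = F, then γ(F) = F, so the result is F.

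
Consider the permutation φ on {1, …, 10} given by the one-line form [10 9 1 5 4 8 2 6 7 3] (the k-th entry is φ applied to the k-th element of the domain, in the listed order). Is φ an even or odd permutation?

In disjoint-cycle form the cycle lengths are 3, 3, 2, 2.
A cycle of length ℓ contributes ℓ−1 transpositions, so φ is a product of 2 + 2 + 1 + 1 = 6 transpositions — even.

even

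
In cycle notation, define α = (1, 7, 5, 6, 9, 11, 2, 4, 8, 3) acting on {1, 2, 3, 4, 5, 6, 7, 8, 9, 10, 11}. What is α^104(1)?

1 lies in the 10-cycle (1, 7, 5, 6, 9, 11, 2, 4, 8, 3).
Since the cycle has length 10, α^104 acts on it the same as α^4 (104 mod 10 = 4).
Stepping 4 places around the cycle: 1 → 7 → 5 → 6 → 9.

9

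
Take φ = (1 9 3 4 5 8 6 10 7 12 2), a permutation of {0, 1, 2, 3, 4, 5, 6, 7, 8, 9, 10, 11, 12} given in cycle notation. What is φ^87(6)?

6 lies in the 11-cycle (1 9 3 4 5 8 6 10 7 12 2).
Since the cycle has length 11, φ^87 acts on it the same as φ^10 (87 mod 11 = 10).
Advancing 10 steps from 6: 6 → 10 → 7 → 12 → 2 → 1 → 9 → 3 → 4 → 5 → 8.

8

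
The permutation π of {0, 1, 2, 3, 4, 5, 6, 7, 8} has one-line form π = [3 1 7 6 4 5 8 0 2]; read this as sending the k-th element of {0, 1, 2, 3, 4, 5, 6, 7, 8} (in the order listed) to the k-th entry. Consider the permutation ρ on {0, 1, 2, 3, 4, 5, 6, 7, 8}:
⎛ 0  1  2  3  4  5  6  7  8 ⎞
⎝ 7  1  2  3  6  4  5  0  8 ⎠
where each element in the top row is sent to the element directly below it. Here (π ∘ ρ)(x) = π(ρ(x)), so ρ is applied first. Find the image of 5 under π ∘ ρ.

(π ∘ ρ)(5) = π(ρ(5)). ρ(5) = 4, then π(4) = 4. So (π ∘ ρ)(5) = 4.

4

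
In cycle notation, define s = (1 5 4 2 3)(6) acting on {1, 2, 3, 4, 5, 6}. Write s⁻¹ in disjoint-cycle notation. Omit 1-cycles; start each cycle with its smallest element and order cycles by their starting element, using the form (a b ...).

(1 3 2 4 5)

If s sends a → b within a cycle, s⁻¹ sends b → a; equivalently, reverse each cycle.
Reversing each cycle of s and rotating so the smallest element leads gives (1 3 2 4 5).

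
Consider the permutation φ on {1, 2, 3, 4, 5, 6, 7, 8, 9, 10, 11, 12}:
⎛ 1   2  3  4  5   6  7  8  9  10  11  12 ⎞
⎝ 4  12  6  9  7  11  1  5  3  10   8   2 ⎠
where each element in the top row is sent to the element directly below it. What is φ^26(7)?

5

Tracing 7 → 1 → … returns to 7 after 9 steps, so 7 lies in a 9-cycle (1, 4, 9, 3, 6, 11, 8, 5, 7).
Since the cycle has length 9, φ^26 acts on it the same as φ^8 (26 mod 9 = 8).
Advancing 8 steps from 7: 7 → 1 → 4 → 9 → 3 → 6 → 11 → 8 → 5.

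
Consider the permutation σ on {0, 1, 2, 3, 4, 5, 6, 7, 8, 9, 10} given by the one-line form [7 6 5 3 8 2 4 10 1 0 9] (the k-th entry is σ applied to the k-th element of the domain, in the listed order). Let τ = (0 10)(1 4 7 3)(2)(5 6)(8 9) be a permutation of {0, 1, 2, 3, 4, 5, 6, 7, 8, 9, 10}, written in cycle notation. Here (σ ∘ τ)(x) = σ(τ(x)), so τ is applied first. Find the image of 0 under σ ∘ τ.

(σ ∘ τ)(0) = σ(τ(0)). τ(0) = 10, then σ(10) = 9. So (σ ∘ τ)(0) = 9.

9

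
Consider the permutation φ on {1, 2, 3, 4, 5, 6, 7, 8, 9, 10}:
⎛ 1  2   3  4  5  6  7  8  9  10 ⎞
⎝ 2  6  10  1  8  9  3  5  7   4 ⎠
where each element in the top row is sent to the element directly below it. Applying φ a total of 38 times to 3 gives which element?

9

Tracing 3 → 10 → … returns to 3 after 8 steps, so 3 lies in an 8-cycle (1 2 6 9 7 3 10 4).
Since the cycle has length 8, φ^38 acts on it the same as φ^6 (38 mod 8 = 6).
Stepping 6 places around the cycle: 3 → 10 → 4 → 1 → 2 → 6 → 9.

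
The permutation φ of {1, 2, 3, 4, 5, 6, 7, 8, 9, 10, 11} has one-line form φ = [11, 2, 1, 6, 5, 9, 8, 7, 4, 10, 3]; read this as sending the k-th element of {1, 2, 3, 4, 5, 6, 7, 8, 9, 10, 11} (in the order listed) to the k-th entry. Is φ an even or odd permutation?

odd

In disjoint-cycle form the cycle lengths are 3, 3, 2, 1, 1, 1.
A cycle of length ℓ contributes ℓ−1 transpositions, so φ is a product of 2 + 2 + 1 = 5 transpositions — odd.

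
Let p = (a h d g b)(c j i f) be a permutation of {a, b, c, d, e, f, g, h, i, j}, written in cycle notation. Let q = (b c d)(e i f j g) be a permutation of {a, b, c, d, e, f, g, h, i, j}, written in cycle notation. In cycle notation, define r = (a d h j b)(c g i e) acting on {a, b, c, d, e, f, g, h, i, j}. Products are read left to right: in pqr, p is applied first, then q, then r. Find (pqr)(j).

f

Chase j: p(j) = i; q(i) = f; r(f) = f. Hence (pqr)(j) = f.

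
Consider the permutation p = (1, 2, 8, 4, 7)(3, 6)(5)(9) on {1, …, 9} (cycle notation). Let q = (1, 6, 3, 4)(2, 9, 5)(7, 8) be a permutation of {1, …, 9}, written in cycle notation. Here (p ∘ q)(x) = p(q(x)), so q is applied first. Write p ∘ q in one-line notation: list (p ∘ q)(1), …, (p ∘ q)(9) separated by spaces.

3 9 7 2 8 6 4 1 5

(p ∘ q)(x) = p(q(x)). Computing each image: p(q(1)) = p(6) = 3, p(q(2)) = p(9) = 9, p(q(3)) = p(4) = 7, p(q(4)) = p(1) = 2, p(q(5)) = p(2) = 8, p(q(6)) = p(3) = 6, p(q(7)) = p(8) = 4, p(q(8)) = p(7) = 1, p(q(9)) = p(5) = 5.
Hence p ∘ q = [3 9 7 2 8 6 4 1 5].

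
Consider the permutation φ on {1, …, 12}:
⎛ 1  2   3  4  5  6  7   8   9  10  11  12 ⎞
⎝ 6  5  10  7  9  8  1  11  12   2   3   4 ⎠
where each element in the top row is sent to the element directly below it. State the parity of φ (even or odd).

odd

In disjoint-cycle form the cycle lengths are 12.
A cycle is odd iff its length is even; φ has 1 even-length cycle, so sgn(φ) = (−1)^1 and φ is odd.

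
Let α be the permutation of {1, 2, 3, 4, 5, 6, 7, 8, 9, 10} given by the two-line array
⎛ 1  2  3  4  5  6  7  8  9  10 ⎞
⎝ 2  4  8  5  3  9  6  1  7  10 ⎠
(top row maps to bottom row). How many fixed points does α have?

The fixed points (elements with α(x) = x) are {10}, so there is 1.

1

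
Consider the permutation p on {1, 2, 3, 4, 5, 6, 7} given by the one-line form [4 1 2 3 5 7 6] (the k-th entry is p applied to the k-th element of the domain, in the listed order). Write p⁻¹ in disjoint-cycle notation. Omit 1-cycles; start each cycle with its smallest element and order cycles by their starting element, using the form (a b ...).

(1 2 3 4)(6 7)

First write p in disjoint cycles: (1 4 3 2)(6 7).
Reversing each cycle (and rotating so the smallest element leads) gives p⁻¹ = (1 2 3 4)(6 7).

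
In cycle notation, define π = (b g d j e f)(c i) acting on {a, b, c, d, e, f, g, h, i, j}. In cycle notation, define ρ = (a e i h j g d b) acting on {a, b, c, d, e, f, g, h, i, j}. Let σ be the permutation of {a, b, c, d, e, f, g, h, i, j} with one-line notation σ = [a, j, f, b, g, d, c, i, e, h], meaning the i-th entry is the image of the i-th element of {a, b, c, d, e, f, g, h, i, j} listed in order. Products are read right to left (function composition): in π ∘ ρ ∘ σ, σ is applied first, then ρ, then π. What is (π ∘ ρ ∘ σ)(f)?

g

(π ∘ ρ ∘ σ)(f) = π(ρ(σ(f))). σ(f) = d, then ρ(d) = b, then π(b) = g, so the result is g.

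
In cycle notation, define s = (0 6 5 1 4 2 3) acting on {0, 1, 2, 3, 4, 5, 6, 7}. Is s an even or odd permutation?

The cycle lengths are 7, 1.
A cycle of length ℓ contributes ℓ−1 transpositions, so s is a product of 6 transpositions — even.

even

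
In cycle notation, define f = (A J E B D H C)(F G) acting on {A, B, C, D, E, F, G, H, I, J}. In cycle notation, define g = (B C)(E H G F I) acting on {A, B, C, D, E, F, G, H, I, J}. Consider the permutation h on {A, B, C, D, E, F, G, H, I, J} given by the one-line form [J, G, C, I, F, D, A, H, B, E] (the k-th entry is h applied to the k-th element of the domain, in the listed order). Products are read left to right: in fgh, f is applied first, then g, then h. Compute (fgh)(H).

G

Apply the permutations in order: f(H) = C, then g(C) = B, then h(B) = G. So (fgh)(H) = G.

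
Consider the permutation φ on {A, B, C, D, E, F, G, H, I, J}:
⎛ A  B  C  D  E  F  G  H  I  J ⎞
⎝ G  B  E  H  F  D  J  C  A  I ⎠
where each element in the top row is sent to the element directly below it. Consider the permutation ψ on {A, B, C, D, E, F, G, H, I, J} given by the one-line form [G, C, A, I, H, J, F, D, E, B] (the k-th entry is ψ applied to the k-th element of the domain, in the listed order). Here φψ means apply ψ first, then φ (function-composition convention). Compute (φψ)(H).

H

(φψ)(H) = φ(ψ(H)). ψ(H) = D, then φ(D) = H. So (φψ)(H) = H.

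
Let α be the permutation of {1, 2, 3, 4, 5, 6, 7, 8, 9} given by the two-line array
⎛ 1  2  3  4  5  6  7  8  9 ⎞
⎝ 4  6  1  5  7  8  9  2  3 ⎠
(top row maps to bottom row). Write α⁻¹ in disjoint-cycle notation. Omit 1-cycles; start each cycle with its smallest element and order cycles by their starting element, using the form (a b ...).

The cycle decomposition of α is (1 4 5 7 9 3)(2 6 8).
Reversing each cycle (and rotating so the smallest element leads) gives α⁻¹ = (1 3 9 7 5 4)(2 8 6).

(1 3 9 7 5 4)(2 8 6)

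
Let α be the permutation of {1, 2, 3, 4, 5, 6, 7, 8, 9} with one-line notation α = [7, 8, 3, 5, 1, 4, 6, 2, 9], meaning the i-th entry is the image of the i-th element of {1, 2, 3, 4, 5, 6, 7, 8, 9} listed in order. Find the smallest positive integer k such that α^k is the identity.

10

The disjoint-cycle form of α has cycle lengths 5, 2, 1, 1.
Since disjoint cycles commute, ord(α) = lcm(5, 2) = 10.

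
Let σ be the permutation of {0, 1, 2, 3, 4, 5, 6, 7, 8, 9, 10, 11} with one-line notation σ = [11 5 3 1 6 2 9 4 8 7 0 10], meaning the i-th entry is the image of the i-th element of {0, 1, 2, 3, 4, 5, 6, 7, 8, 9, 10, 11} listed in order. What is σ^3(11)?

Tracing 11 → 10 → … returns to 11 after 3 steps, so 11 lies in a 3-cycle (0 11 10).
Powers repeat with period 3 on this cycle, and 3 mod 3 = 0, so σ^3(11) = σ^0(11).
So σ^3(11) = 11.

11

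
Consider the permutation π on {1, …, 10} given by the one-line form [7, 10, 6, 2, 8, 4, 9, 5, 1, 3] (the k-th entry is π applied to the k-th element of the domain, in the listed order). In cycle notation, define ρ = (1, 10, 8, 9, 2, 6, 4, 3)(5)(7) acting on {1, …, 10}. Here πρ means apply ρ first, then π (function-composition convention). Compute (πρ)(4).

(πρ)(4) = π(ρ(4)). ρ(4) = 3, then π(3) = 6. So (πρ)(4) = 6.

6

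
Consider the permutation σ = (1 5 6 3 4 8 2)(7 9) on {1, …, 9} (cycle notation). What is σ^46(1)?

4

1 lies in the 7-cycle (1 5 6 3 4 8 2).
Powers repeat with period 7 on this cycle, and 46 mod 7 = 4, so σ^46(1) = σ^4(1).
Advancing 4 steps from 1: 1 → 5 → 6 → 3 → 4.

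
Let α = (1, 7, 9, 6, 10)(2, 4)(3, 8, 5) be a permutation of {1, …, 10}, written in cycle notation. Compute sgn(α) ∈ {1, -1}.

The cycle lengths are 5, 3, 2.
A cycle of length ℓ contributes ℓ−1 transpositions, so α is a product of 4 + 2 + 1 = 7 transpositions — odd.

-1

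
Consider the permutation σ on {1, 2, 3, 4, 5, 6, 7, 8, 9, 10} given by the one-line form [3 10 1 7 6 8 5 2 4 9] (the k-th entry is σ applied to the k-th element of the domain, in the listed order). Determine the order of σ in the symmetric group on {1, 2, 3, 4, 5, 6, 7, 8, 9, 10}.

The disjoint-cycle form of σ has cycle lengths 8, 2.
The order is lcm(8, 2) = 8.

8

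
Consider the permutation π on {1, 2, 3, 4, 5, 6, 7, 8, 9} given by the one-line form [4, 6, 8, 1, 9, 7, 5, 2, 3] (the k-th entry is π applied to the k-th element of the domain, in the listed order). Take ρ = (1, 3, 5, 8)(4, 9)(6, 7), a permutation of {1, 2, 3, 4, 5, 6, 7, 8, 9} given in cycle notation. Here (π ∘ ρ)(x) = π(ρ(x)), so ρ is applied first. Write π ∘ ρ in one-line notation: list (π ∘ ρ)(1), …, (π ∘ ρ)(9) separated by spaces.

8 6 9 3 2 5 7 4 1

(π ∘ ρ)(x) = π(ρ(x)). Computing each image: π(ρ(1)) = π(3) = 8, π(ρ(2)) = π(2) = 6, π(ρ(3)) = π(5) = 9, π(ρ(4)) = π(9) = 3, π(ρ(5)) = π(8) = 2, π(ρ(6)) = π(7) = 5, π(ρ(7)) = π(6) = 7, π(ρ(8)) = π(1) = 4, π(ρ(9)) = π(4) = 1.
Hence π ∘ ρ = [8 6 9 3 2 5 7 4 1].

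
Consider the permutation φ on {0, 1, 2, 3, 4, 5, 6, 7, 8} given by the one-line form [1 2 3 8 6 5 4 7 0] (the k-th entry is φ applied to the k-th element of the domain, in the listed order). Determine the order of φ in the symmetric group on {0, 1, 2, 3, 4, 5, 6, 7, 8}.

10

Writing φ as disjoint cycles, the cycle lengths are 5, 2, 1, 1.
The order of φ is the least common multiple of its cycle lengths: lcm(5, 2) = 10.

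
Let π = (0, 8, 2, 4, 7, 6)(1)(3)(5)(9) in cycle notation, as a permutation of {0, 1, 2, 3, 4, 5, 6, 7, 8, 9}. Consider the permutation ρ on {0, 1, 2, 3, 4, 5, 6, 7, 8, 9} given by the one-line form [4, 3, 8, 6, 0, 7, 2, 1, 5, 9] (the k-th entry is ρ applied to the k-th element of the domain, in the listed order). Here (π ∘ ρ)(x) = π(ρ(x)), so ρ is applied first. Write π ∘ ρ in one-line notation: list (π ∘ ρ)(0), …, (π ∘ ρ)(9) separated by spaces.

7 3 2 0 8 6 4 1 5 9

Chase each element through ρ then π: 0 → 4 → 7; 1 → 3 → 3; 2 → 8 → 2; 3 → 6 → 0; 4 → 0 → 8; 5 → 7 → 6; 6 → 2 → 4; 7 → 1 → 1; 8 → 5 → 5; 9 → 9 → 9.
So π ∘ ρ in one-line form is 7 3 2 0 8 6 4 1 5 9.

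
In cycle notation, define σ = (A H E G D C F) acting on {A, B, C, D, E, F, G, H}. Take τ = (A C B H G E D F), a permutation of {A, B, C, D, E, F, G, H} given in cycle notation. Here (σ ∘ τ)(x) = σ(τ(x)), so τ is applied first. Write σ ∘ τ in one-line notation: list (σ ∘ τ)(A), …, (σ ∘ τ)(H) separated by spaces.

F E B A C H G D

(σ ∘ τ)(x) = σ(τ(x)). Computing each image: σ(τ(A)) = σ(C) = F, σ(τ(B)) = σ(H) = E, σ(τ(C)) = σ(B) = B, σ(τ(D)) = σ(F) = A, σ(τ(E)) = σ(D) = C, σ(τ(F)) = σ(A) = H, σ(τ(G)) = σ(E) = G, σ(τ(H)) = σ(G) = D.
Hence σ ∘ τ = [F E B A C H G D].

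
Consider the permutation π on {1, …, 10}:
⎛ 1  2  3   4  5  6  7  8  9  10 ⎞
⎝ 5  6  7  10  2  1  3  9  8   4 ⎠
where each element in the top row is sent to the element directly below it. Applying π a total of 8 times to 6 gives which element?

Tracing 6 → 1 → … returns to 6 after 4 steps, so 6 lies in a 4-cycle (1, 5, 2, 6).
Since the cycle has length 4, π^8 acts on it the same as π^0 (8 mod 4 = 0).
So π^8(6) = 6.

6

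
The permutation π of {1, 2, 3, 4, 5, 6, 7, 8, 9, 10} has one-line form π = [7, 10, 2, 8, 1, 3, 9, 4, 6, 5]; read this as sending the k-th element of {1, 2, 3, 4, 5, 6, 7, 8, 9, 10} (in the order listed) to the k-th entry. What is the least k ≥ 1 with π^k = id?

8

Writing π as disjoint cycles, the cycle lengths are 8, 2.
Since disjoint cycles commute, ord(π) = lcm(8, 2) = 8.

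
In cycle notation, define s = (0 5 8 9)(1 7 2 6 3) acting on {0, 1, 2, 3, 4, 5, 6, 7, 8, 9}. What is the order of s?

20

The disjoint cycles have lengths 5, 4, 1.
The order of s is the least common multiple of its cycle lengths: lcm(5, 4) = 20.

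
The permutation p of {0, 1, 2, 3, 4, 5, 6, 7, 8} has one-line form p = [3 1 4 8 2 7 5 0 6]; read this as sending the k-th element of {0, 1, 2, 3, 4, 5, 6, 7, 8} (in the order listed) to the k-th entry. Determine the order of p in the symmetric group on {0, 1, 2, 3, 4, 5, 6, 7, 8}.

Decomposing into disjoint cycles gives cycle lengths 6, 2, 1.
The order of p is the least common multiple of its cycle lengths: lcm(6, 2) = 6.

6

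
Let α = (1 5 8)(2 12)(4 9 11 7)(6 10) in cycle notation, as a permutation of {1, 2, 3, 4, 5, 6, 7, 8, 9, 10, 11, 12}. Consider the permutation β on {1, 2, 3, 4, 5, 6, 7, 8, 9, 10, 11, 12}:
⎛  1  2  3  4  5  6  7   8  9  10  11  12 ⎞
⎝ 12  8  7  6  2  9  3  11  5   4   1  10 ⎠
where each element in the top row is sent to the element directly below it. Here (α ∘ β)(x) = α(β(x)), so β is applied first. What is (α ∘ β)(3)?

4

β(3) = 7, then α(7) = 4; composing gives (α ∘ β)(3) = 4.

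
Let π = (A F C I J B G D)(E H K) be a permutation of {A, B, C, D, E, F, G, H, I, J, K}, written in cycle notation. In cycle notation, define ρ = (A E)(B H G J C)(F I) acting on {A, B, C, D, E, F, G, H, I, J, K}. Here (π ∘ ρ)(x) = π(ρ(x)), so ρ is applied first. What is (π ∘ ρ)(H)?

ρ(H) = G, then π(G) = D; composing gives (π ∘ ρ)(H) = D.

D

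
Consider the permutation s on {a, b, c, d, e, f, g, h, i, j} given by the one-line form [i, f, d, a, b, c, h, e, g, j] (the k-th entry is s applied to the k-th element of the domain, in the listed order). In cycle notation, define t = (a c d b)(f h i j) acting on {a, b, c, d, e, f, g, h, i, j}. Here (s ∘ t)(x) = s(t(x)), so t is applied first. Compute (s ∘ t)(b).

First apply t: t(b) = a, then s(a) = i. Thus (s ∘ t)(b) = i.

i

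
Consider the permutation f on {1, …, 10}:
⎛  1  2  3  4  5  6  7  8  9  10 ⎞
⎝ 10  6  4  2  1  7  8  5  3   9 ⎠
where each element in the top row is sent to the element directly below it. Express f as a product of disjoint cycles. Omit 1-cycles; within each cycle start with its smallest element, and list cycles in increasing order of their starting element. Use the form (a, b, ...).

(1, 10, 9, 3, 4, 2, 6, 7, 8, 5)

From 1: 1 → 10 → 9 → 3 → 4 → 2 → 6 → 7 → 8 → 5 → 1, closing the cycle (1, 10, 9, 3, 4, 2, 6, 7, 8, 5).
Repeating from the next unused element and collecting all non-trivial cycles gives (1, 10, 9, 3, 4, 2, 6, 7, 8, 5).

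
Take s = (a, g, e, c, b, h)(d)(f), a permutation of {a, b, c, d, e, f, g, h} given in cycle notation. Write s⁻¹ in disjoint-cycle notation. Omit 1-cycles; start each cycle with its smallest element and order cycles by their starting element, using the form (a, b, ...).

(a, h, b, c, e, g)

The inverse reverses each cycle.
After reversing and putting each cycle's least element first, s⁻¹ = (a, h, b, c, e, g).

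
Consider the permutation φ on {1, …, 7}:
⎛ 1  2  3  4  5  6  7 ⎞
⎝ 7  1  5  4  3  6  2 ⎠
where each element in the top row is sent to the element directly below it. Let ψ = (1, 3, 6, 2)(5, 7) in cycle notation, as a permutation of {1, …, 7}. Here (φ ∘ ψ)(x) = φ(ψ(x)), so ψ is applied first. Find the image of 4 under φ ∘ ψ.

4

(φ ∘ ψ)(4) = φ(ψ(4)). ψ(4) = 4, then φ(4) = 4. So (φ ∘ ψ)(4) = 4.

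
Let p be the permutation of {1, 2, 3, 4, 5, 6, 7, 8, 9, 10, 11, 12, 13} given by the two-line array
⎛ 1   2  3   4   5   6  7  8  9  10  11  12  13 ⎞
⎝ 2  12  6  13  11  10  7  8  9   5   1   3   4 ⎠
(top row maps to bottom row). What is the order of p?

8

Decomposing into disjoint cycles gives cycle lengths 8, 2, 1, 1, 1.
The order of p is the least common multiple of its cycle lengths: lcm(8, 2) = 8.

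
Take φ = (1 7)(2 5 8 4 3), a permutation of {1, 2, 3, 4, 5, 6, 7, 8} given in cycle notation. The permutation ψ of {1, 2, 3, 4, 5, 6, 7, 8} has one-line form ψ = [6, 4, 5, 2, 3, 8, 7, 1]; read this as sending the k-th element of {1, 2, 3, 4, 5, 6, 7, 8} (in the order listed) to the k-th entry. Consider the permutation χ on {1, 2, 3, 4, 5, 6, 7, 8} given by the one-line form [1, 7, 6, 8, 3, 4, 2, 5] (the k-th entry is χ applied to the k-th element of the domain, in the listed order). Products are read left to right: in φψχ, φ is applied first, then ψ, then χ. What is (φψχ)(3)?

Chase 3: φ(3) = 2; ψ(2) = 4; χ(4) = 8. Hence (φψχ)(3) = 8.

8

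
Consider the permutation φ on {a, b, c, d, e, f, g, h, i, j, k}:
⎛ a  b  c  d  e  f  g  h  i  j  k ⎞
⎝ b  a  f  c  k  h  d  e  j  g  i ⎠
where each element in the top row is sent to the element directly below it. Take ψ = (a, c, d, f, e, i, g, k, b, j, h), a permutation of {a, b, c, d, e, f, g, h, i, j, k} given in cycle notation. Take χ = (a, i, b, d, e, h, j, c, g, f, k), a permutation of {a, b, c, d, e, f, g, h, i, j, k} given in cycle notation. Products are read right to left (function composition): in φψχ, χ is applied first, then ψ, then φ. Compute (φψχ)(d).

Chase d: χ(d) = e; ψ(e) = i; φ(i) = j. Hence (φψχ)(d) = j.

j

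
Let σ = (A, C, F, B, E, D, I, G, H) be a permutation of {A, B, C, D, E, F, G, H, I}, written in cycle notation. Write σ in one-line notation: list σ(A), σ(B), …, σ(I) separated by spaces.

C E F I D B H A G

Each element maps to the next entry in its cycle (wrapping to the front): A→C, B→E, C→F, D→I, E→D, F→B, G→H, H→A, I→G.
Listing these in domain order gives C E F I D B H A G.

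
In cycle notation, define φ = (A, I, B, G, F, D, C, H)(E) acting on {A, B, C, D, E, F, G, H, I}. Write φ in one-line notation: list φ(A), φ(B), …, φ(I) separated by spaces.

I G H C E D F A B

Reading each image from the cycles: A→I, B→G, C→H, D→C, E→E, F→D, G→F, H→A, I→B.
So the one-line form is I G H C E D F A B.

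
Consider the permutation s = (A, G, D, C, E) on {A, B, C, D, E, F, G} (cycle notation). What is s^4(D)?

D lies in the 5-cycle (A, G, D, C, E).
Advancing 4 steps from D: D → C → E → A → G.

G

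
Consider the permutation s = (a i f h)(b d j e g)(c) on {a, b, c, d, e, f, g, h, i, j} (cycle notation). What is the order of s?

The disjoint cycles have lengths 5, 4, 1.
The order is lcm(5, 4) = 20.

20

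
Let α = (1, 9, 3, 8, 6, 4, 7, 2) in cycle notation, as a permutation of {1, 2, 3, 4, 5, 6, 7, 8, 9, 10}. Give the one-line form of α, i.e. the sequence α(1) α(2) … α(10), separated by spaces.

Image by image: 1→9, 2→1, 3→8, 4→7, 5→5, 6→4, 7→2, 8→6, 9→3, 10→10.
Listing these in domain order gives 9 1 8 7 5 4 2 6 3 10.

9 1 8 7 5 4 2 6 3 10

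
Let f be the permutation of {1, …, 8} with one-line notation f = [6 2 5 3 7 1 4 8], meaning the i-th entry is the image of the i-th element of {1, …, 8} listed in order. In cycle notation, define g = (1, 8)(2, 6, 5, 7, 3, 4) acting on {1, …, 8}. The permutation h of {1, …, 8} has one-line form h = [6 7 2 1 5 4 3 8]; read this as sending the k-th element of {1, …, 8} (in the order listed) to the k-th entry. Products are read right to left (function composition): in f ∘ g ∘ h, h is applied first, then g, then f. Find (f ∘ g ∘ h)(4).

(f ∘ g ∘ h)(4) = f(g(h(4))). h(4) = 1, then g(1) = 8, then f(8) = 8, so the result is 8.

8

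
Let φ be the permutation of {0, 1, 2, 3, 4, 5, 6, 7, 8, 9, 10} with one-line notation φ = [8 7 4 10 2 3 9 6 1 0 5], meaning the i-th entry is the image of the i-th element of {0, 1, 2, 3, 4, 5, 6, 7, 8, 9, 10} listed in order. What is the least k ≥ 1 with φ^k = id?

6

Decomposing into disjoint cycles gives cycle lengths 6, 3, 2.
The order of φ is the least common multiple of its cycle lengths: lcm(6, 3, 2) = 6.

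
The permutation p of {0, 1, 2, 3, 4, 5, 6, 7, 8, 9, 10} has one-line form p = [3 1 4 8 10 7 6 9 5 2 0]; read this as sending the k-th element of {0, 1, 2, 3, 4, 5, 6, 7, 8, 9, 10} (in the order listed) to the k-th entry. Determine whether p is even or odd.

In disjoint-cycle form the cycle lengths are 9, 1, 1.
A cycle of length ℓ contributes ℓ−1 transpositions, so p is a product of 8 transpositions — even.

even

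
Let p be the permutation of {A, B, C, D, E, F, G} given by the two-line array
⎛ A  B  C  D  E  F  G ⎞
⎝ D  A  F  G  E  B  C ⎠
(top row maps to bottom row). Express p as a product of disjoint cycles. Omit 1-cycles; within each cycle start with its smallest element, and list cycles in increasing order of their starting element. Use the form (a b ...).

Start at A and follow images: A → D → G → C → F → B → A, giving the cycle (A D G C F B).
Repeating from the next unused element and collecting all non-trivial cycles gives (A D G C F B).

(A D G C F B)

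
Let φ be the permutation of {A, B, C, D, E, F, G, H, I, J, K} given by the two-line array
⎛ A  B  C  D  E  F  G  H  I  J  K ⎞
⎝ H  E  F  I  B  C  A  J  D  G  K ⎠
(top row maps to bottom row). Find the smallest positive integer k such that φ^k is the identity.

Decomposing into disjoint cycles gives cycle lengths 4, 2, 2, 2, 1.
Since disjoint cycles commute, ord(φ) = lcm(4, 2, 2, 2) = 4.

4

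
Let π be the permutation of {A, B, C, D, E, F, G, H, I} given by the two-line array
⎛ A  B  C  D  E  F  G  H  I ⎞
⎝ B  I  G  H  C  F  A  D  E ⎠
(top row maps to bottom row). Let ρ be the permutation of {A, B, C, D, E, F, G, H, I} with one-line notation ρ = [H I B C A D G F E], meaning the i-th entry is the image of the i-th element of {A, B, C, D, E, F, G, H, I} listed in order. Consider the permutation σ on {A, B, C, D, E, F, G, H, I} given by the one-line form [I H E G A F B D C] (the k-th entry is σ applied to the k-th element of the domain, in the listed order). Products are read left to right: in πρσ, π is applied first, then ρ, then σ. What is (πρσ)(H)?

E

Apply the permutations in order: π(H) = D, then ρ(D) = C, then σ(C) = E. So (πρσ)(H) = E.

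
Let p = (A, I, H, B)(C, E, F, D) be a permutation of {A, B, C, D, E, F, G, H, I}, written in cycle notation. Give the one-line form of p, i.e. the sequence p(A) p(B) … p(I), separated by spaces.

I A E C F D G B H

Image by image: A↦I, B↦A, C↦E, D↦C, E↦F, F↦D, G↦G, H↦B, I↦H.
So the one-line form is I A E C F D G B H.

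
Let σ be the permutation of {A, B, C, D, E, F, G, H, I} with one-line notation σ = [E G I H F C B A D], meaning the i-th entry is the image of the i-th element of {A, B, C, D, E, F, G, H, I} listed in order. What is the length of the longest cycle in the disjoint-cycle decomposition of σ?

Decomposing into disjoint cycles gives (A E F C I D H)(B G); the longest has length 7.

7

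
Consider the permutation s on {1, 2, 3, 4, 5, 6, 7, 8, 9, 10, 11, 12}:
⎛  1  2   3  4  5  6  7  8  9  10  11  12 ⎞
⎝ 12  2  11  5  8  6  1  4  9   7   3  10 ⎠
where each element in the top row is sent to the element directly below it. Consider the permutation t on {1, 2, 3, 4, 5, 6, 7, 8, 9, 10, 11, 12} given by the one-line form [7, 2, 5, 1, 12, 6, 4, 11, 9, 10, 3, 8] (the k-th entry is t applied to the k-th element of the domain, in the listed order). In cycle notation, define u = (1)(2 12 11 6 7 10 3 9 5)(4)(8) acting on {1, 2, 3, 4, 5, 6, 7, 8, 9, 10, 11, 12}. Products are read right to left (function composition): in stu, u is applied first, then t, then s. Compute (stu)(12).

11

Apply the permutations in order: u(12) = 11, then t(11) = 3, then s(3) = 11. So (stu)(12) = 11.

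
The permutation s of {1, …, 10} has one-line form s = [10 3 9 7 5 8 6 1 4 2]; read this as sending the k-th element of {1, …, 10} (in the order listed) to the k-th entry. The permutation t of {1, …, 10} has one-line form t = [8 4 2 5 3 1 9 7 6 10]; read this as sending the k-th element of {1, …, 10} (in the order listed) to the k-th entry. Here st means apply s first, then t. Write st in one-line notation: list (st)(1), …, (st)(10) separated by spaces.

10 2 6 9 3 7 1 8 5 4

(st)(x) = t(s(x)). Computing each image: t(s(1)) = t(10) = 10, t(s(2)) = t(3) = 2, t(s(3)) = t(9) = 6, t(s(4)) = t(7) = 9, t(s(5)) = t(5) = 3, t(s(6)) = t(8) = 7, t(s(7)) = t(6) = 1, t(s(8)) = t(1) = 8, t(s(9)) = t(4) = 5, t(s(10)) = t(2) = 4.
Hence st = [10 2 6 9 3 7 1 8 5 4].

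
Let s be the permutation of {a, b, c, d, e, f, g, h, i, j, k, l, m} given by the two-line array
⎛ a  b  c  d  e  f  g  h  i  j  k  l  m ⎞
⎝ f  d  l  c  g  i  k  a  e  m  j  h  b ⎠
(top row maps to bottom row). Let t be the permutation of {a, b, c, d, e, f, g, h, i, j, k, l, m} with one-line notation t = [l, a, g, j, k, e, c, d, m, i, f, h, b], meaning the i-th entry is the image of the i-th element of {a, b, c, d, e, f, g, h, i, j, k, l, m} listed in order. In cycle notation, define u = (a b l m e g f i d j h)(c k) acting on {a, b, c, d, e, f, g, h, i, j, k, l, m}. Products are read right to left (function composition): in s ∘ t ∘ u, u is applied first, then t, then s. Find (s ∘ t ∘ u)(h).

h

Chase h: u(h) = a; t(a) = l; s(l) = h. Hence (s ∘ t ∘ u)(h) = h.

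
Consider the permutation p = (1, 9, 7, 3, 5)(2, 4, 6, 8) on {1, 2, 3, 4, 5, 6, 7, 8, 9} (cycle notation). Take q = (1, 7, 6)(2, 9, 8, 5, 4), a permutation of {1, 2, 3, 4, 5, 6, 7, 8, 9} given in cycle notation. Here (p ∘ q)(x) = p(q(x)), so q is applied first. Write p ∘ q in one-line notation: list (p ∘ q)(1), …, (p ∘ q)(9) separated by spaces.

3 7 5 4 6 9 8 1 2

(p ∘ q)(x) = p(q(x)). Computing each image: p(q(1)) = p(7) = 3, p(q(2)) = p(9) = 7, p(q(3)) = p(3) = 5, p(q(4)) = p(2) = 4, p(q(5)) = p(4) = 6, p(q(6)) = p(1) = 9, p(q(7)) = p(6) = 8, p(q(8)) = p(5) = 1, p(q(9)) = p(8) = 2.
Hence p ∘ q = [3 7 5 4 6 9 8 1 2].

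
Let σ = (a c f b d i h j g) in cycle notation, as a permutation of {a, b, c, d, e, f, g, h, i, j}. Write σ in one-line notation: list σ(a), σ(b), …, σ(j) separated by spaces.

Image by image: a↦c, b↦d, c↦f, d↦i, e↦e, f↦b, g↦a, h↦j, i↦h, j↦g.
Listing these in domain order gives c d f i e b a j h g.

c d f i e b a j h g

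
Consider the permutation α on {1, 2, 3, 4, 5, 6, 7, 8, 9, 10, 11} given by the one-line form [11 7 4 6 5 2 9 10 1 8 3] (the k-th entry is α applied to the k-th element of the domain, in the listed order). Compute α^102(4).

Tracing 4 → 6 → … returns to 4 after 8 steps, so 4 lies in an 8-cycle (1 11 3 4 6 2 7 9).
Powers repeat with period 8 on this cycle, and 102 mod 8 = 6, so α^102(4) = α^6(4).
Stepping 6 places around the cycle: 4 → 6 → 2 → 7 → 9 → 1 → 11.

11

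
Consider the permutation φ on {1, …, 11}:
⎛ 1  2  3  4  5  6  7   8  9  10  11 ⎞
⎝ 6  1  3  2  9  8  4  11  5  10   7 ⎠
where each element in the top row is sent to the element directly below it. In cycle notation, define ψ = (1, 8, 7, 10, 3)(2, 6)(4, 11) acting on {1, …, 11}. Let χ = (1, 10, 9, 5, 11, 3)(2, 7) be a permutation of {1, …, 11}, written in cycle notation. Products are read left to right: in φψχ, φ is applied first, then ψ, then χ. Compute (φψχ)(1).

Chase 1: φ(1) = 6; ψ(6) = 2; χ(2) = 7. Hence (φψχ)(1) = 7.

7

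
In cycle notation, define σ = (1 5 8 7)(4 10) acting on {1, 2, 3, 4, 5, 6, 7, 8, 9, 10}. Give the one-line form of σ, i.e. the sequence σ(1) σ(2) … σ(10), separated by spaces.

Reading each image from the cycles: 1→5, 2→2, 3→3, 4→10, 5→8, 6→6, 7→1, 8→7, 9→9, 10→4.
So the one-line form is 5 2 3 10 8 6 1 7 9 4.

5 2 3 10 8 6 1 7 9 4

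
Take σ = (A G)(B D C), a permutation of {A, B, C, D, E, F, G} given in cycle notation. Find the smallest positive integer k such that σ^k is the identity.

The cycle type of σ is (3, 2, 1, 1).
The order of σ is the least common multiple of its cycle lengths: lcm(3, 2) = 6.

6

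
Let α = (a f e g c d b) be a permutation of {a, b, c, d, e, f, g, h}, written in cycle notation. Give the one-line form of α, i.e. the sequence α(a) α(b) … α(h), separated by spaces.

f a d b g e c h

Reading each image from the cycles: a→f, b→a, c→d, d→b, e→g, f→e, g→c, h→h.
So the one-line form is f a d b g e c h.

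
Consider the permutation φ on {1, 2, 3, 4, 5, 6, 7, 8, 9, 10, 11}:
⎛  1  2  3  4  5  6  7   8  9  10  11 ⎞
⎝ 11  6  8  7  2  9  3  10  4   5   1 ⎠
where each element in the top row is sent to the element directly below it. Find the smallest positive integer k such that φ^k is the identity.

18

The disjoint-cycle form of φ has cycle lengths 9, 2.
The order is lcm(9, 2) = 18.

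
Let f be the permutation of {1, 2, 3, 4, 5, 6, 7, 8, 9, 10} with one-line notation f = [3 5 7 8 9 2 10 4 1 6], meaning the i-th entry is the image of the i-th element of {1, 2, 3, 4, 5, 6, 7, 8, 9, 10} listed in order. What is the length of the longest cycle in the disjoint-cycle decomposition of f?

8

Decomposing into disjoint cycles gives (1, 3, 7, 10, 6, 2, 5, 9)(4, 8); the longest has length 8.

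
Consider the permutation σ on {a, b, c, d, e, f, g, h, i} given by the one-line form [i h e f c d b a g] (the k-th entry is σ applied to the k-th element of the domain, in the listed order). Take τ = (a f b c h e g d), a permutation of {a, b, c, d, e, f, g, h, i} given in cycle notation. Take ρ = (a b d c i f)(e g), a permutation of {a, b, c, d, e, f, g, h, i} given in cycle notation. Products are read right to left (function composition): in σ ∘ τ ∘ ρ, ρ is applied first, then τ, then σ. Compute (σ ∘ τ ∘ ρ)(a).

e

(σ ∘ τ ∘ ρ)(a) = σ(τ(ρ(a))). ρ(a) = b, then τ(b) = c, then σ(c) = e, so the result is e.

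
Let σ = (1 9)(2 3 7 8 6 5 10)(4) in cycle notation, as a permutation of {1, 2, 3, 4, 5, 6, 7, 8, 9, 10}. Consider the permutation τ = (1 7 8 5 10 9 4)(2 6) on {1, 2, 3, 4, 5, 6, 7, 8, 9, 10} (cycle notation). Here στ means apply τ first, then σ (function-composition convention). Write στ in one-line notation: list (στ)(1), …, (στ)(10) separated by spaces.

8 5 7 9 2 3 6 10 4 1

Chase each element through τ then σ: 1 → 7 → 8; 2 → 6 → 5; 3 → 3 → 7; 4 → 1 → 9; 5 → 10 → 2; 6 → 2 → 3; 7 → 8 → 6; 8 → 5 → 10; 9 → 4 → 4; 10 → 9 → 1.
So στ in one-line form is 8 5 7 9 2 3 6 10 4 1.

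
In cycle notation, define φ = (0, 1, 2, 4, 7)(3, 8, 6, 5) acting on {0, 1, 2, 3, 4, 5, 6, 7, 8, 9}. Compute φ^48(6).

6 lies in the 4-cycle (3, 8, 6, 5).
Since the cycle has length 4, φ^48 acts on it the same as φ^0 (48 mod 4 = 0).
So φ^48(6) = 6.

6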